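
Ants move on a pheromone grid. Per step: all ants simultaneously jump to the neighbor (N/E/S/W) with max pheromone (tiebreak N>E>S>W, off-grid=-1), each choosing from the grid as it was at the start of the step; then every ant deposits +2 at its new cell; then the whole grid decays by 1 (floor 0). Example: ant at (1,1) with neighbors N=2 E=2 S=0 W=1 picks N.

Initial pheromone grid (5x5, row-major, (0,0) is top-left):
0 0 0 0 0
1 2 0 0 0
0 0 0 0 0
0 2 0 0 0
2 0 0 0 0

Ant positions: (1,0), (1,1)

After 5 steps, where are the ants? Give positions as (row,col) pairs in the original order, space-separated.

Step 1: ant0:(1,0)->E->(1,1) | ant1:(1,1)->W->(1,0)
  grid max=3 at (1,1)
Step 2: ant0:(1,1)->W->(1,0) | ant1:(1,0)->E->(1,1)
  grid max=4 at (1,1)
Step 3: ant0:(1,0)->E->(1,1) | ant1:(1,1)->W->(1,0)
  grid max=5 at (1,1)
Step 4: ant0:(1,1)->W->(1,0) | ant1:(1,0)->E->(1,1)
  grid max=6 at (1,1)
Step 5: ant0:(1,0)->E->(1,1) | ant1:(1,1)->W->(1,0)
  grid max=7 at (1,1)

(1,1) (1,0)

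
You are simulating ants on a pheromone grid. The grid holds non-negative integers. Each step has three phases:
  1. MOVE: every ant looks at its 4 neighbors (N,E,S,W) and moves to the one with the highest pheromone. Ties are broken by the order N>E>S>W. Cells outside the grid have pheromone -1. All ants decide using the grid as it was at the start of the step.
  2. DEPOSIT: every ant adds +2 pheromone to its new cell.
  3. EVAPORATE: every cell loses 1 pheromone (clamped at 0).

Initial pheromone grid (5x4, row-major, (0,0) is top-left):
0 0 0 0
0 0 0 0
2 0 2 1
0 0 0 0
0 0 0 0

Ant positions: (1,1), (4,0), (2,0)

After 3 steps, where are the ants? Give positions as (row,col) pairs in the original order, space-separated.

Step 1: ant0:(1,1)->N->(0,1) | ant1:(4,0)->N->(3,0) | ant2:(2,0)->N->(1,0)
  grid max=1 at (0,1)
Step 2: ant0:(0,1)->E->(0,2) | ant1:(3,0)->N->(2,0) | ant2:(1,0)->S->(2,0)
  grid max=4 at (2,0)
Step 3: ant0:(0,2)->E->(0,3) | ant1:(2,0)->N->(1,0) | ant2:(2,0)->N->(1,0)
  grid max=3 at (1,0)

(0,3) (1,0) (1,0)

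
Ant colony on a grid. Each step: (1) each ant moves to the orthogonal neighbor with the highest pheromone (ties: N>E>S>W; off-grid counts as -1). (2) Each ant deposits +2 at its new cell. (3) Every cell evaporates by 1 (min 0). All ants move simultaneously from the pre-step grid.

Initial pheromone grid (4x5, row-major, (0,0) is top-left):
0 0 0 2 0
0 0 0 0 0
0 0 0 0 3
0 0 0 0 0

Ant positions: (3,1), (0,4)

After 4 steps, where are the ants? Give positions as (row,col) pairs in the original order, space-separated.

Step 1: ant0:(3,1)->N->(2,1) | ant1:(0,4)->W->(0,3)
  grid max=3 at (0,3)
Step 2: ant0:(2,1)->N->(1,1) | ant1:(0,3)->E->(0,4)
  grid max=2 at (0,3)
Step 3: ant0:(1,1)->N->(0,1) | ant1:(0,4)->W->(0,3)
  grid max=3 at (0,3)
Step 4: ant0:(0,1)->E->(0,2) | ant1:(0,3)->E->(0,4)
  grid max=2 at (0,3)

(0,2) (0,4)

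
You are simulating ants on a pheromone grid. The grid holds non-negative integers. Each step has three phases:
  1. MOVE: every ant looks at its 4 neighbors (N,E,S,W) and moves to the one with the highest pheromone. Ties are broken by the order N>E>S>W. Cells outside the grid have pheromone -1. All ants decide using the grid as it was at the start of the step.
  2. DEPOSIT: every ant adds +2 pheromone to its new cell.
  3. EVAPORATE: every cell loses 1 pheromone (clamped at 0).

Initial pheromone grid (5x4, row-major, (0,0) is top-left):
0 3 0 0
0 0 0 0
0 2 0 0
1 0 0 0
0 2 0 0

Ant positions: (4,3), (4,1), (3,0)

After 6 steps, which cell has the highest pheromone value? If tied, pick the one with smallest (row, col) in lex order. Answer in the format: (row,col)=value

Step 1: ant0:(4,3)->N->(3,3) | ant1:(4,1)->N->(3,1) | ant2:(3,0)->N->(2,0)
  grid max=2 at (0,1)
Step 2: ant0:(3,3)->N->(2,3) | ant1:(3,1)->N->(2,1) | ant2:(2,0)->E->(2,1)
  grid max=4 at (2,1)
Step 3: ant0:(2,3)->N->(1,3) | ant1:(2,1)->N->(1,1) | ant2:(2,1)->N->(1,1)
  grid max=3 at (1,1)
Step 4: ant0:(1,3)->N->(0,3) | ant1:(1,1)->S->(2,1) | ant2:(1,1)->S->(2,1)
  grid max=6 at (2,1)
Step 5: ant0:(0,3)->S->(1,3) | ant1:(2,1)->N->(1,1) | ant2:(2,1)->N->(1,1)
  grid max=5 at (1,1)
Step 6: ant0:(1,3)->N->(0,3) | ant1:(1,1)->S->(2,1) | ant2:(1,1)->S->(2,1)
  grid max=8 at (2,1)
Final grid:
  0 0 0 1
  0 4 0 0
  0 8 0 0
  0 0 0 0
  0 0 0 0
Max pheromone 8 at (2,1)

Answer: (2,1)=8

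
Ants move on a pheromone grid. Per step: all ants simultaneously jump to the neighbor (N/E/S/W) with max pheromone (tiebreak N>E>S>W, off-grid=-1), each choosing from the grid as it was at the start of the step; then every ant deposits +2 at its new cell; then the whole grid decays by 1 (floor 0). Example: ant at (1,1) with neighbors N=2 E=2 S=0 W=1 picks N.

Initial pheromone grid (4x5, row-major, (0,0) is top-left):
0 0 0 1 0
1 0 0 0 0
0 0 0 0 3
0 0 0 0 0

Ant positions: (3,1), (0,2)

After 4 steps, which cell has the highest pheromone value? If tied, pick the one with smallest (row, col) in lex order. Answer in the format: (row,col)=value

Answer: (0,2)=1

Derivation:
Step 1: ant0:(3,1)->N->(2,1) | ant1:(0,2)->E->(0,3)
  grid max=2 at (0,3)
Step 2: ant0:(2,1)->N->(1,1) | ant1:(0,3)->E->(0,4)
  grid max=1 at (0,3)
Step 3: ant0:(1,1)->N->(0,1) | ant1:(0,4)->W->(0,3)
  grid max=2 at (0,3)
Step 4: ant0:(0,1)->E->(0,2) | ant1:(0,3)->E->(0,4)
  grid max=1 at (0,2)
Final grid:
  0 0 1 1 1
  0 0 0 0 0
  0 0 0 0 0
  0 0 0 0 0
Max pheromone 1 at (0,2)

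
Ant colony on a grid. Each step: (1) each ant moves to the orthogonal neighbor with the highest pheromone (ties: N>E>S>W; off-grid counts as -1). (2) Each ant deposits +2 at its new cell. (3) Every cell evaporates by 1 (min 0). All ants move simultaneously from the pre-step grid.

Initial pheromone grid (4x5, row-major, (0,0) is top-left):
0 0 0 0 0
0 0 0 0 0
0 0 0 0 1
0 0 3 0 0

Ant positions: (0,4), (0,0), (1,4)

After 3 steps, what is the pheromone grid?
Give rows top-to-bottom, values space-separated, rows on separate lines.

After step 1: ants at (1,4),(0,1),(2,4)
  0 1 0 0 0
  0 0 0 0 1
  0 0 0 0 2
  0 0 2 0 0
After step 2: ants at (2,4),(0,2),(1,4)
  0 0 1 0 0
  0 0 0 0 2
  0 0 0 0 3
  0 0 1 0 0
After step 3: ants at (1,4),(0,3),(2,4)
  0 0 0 1 0
  0 0 0 0 3
  0 0 0 0 4
  0 0 0 0 0

0 0 0 1 0
0 0 0 0 3
0 0 0 0 4
0 0 0 0 0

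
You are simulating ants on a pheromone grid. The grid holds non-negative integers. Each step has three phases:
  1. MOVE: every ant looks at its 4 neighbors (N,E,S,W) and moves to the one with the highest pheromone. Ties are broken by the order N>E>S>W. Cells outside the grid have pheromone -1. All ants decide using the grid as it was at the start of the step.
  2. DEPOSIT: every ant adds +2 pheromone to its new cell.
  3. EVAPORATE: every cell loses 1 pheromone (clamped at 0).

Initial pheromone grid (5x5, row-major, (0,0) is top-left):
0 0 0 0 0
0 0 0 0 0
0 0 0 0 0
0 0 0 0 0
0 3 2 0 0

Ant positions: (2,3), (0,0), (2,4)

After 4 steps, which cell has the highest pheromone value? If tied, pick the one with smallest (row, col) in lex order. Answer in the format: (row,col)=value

Step 1: ant0:(2,3)->N->(1,3) | ant1:(0,0)->E->(0,1) | ant2:(2,4)->N->(1,4)
  grid max=2 at (4,1)
Step 2: ant0:(1,3)->E->(1,4) | ant1:(0,1)->E->(0,2) | ant2:(1,4)->W->(1,3)
  grid max=2 at (1,3)
Step 3: ant0:(1,4)->W->(1,3) | ant1:(0,2)->E->(0,3) | ant2:(1,3)->E->(1,4)
  grid max=3 at (1,3)
Step 4: ant0:(1,3)->E->(1,4) | ant1:(0,3)->S->(1,3) | ant2:(1,4)->W->(1,3)
  grid max=6 at (1,3)
Final grid:
  0 0 0 0 0
  0 0 0 6 4
  0 0 0 0 0
  0 0 0 0 0
  0 0 0 0 0
Max pheromone 6 at (1,3)

Answer: (1,3)=6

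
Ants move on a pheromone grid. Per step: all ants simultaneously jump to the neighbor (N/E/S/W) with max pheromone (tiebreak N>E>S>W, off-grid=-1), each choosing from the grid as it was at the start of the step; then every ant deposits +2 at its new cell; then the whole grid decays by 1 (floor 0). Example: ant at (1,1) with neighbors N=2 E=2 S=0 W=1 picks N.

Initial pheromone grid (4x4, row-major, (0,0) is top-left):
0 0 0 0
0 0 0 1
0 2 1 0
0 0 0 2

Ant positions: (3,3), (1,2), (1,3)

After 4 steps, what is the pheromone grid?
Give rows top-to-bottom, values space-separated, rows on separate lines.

After step 1: ants at (2,3),(1,3),(0,3)
  0 0 0 1
  0 0 0 2
  0 1 0 1
  0 0 0 1
After step 2: ants at (1,3),(0,3),(1,3)
  0 0 0 2
  0 0 0 5
  0 0 0 0
  0 0 0 0
After step 3: ants at (0,3),(1,3),(0,3)
  0 0 0 5
  0 0 0 6
  0 0 0 0
  0 0 0 0
After step 4: ants at (1,3),(0,3),(1,3)
  0 0 0 6
  0 0 0 9
  0 0 0 0
  0 0 0 0

0 0 0 6
0 0 0 9
0 0 0 0
0 0 0 0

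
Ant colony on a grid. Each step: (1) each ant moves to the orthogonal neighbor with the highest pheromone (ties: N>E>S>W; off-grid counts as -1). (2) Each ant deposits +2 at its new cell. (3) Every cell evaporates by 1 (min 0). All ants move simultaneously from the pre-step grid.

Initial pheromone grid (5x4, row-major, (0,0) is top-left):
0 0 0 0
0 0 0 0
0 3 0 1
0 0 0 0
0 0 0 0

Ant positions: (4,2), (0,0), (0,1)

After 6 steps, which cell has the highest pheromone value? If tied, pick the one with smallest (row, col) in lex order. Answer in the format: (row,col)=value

Step 1: ant0:(4,2)->N->(3,2) | ant1:(0,0)->E->(0,1) | ant2:(0,1)->E->(0,2)
  grid max=2 at (2,1)
Step 2: ant0:(3,2)->N->(2,2) | ant1:(0,1)->E->(0,2) | ant2:(0,2)->W->(0,1)
  grid max=2 at (0,1)
Step 3: ant0:(2,2)->W->(2,1) | ant1:(0,2)->W->(0,1) | ant2:(0,1)->E->(0,2)
  grid max=3 at (0,1)
Step 4: ant0:(2,1)->N->(1,1) | ant1:(0,1)->E->(0,2) | ant2:(0,2)->W->(0,1)
  grid max=4 at (0,1)
Step 5: ant0:(1,1)->N->(0,1) | ant1:(0,2)->W->(0,1) | ant2:(0,1)->E->(0,2)
  grid max=7 at (0,1)
Step 6: ant0:(0,1)->E->(0,2) | ant1:(0,1)->E->(0,2) | ant2:(0,2)->W->(0,1)
  grid max=8 at (0,1)
Final grid:
  0 8 8 0
  0 0 0 0
  0 0 0 0
  0 0 0 0
  0 0 0 0
Max pheromone 8 at (0,1)

Answer: (0,1)=8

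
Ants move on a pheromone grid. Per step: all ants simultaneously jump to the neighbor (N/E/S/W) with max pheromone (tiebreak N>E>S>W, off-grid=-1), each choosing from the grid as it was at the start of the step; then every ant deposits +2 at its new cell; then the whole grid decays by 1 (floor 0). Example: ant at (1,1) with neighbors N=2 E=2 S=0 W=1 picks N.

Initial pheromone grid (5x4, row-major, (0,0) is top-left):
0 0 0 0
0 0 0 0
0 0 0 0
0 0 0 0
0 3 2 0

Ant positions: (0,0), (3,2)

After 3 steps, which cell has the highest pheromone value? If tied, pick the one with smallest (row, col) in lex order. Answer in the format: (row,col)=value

Answer: (4,2)=3

Derivation:
Step 1: ant0:(0,0)->E->(0,1) | ant1:(3,2)->S->(4,2)
  grid max=3 at (4,2)
Step 2: ant0:(0,1)->E->(0,2) | ant1:(4,2)->W->(4,1)
  grid max=3 at (4,1)
Step 3: ant0:(0,2)->E->(0,3) | ant1:(4,1)->E->(4,2)
  grid max=3 at (4,2)
Final grid:
  0 0 0 1
  0 0 0 0
  0 0 0 0
  0 0 0 0
  0 2 3 0
Max pheromone 3 at (4,2)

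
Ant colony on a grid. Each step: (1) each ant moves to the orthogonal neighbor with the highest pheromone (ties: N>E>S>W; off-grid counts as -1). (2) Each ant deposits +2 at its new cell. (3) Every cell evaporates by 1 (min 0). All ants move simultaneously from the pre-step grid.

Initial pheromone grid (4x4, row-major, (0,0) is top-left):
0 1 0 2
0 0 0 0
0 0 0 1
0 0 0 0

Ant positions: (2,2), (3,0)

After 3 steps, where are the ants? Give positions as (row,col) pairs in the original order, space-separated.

Step 1: ant0:(2,2)->E->(2,3) | ant1:(3,0)->N->(2,0)
  grid max=2 at (2,3)
Step 2: ant0:(2,3)->N->(1,3) | ant1:(2,0)->N->(1,0)
  grid max=1 at (1,0)
Step 3: ant0:(1,3)->S->(2,3) | ant1:(1,0)->N->(0,0)
  grid max=2 at (2,3)

(2,3) (0,0)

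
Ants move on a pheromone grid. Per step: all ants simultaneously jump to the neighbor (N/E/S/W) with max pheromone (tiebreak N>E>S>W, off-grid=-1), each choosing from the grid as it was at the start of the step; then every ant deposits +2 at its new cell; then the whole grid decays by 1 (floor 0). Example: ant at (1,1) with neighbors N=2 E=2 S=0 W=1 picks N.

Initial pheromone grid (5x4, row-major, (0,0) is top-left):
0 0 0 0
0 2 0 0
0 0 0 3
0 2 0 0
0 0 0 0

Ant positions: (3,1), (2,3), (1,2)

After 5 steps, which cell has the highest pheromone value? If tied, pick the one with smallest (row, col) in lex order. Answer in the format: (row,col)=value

Answer: (1,1)=7

Derivation:
Step 1: ant0:(3,1)->N->(2,1) | ant1:(2,3)->N->(1,3) | ant2:(1,2)->W->(1,1)
  grid max=3 at (1,1)
Step 2: ant0:(2,1)->N->(1,1) | ant1:(1,3)->S->(2,3) | ant2:(1,1)->S->(2,1)
  grid max=4 at (1,1)
Step 3: ant0:(1,1)->S->(2,1) | ant1:(2,3)->N->(1,3) | ant2:(2,1)->N->(1,1)
  grid max=5 at (1,1)
Step 4: ant0:(2,1)->N->(1,1) | ant1:(1,3)->S->(2,3) | ant2:(1,1)->S->(2,1)
  grid max=6 at (1,1)
Step 5: ant0:(1,1)->S->(2,1) | ant1:(2,3)->N->(1,3) | ant2:(2,1)->N->(1,1)
  grid max=7 at (1,1)
Final grid:
  0 0 0 0
  0 7 0 1
  0 5 0 2
  0 0 0 0
  0 0 0 0
Max pheromone 7 at (1,1)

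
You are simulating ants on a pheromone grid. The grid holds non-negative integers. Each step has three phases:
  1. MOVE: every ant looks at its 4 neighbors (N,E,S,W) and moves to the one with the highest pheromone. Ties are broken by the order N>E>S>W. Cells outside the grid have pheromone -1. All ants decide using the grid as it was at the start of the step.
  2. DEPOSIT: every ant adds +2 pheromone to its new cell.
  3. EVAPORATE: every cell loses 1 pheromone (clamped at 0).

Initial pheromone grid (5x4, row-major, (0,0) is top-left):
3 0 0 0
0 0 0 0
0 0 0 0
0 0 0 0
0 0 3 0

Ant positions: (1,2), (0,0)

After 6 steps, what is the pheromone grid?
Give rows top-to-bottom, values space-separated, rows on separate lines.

After step 1: ants at (0,2),(0,1)
  2 1 1 0
  0 0 0 0
  0 0 0 0
  0 0 0 0
  0 0 2 0
After step 2: ants at (0,1),(0,0)
  3 2 0 0
  0 0 0 0
  0 0 0 0
  0 0 0 0
  0 0 1 0
After step 3: ants at (0,0),(0,1)
  4 3 0 0
  0 0 0 0
  0 0 0 0
  0 0 0 0
  0 0 0 0
After step 4: ants at (0,1),(0,0)
  5 4 0 0
  0 0 0 0
  0 0 0 0
  0 0 0 0
  0 0 0 0
After step 5: ants at (0,0),(0,1)
  6 5 0 0
  0 0 0 0
  0 0 0 0
  0 0 0 0
  0 0 0 0
After step 6: ants at (0,1),(0,0)
  7 6 0 0
  0 0 0 0
  0 0 0 0
  0 0 0 0
  0 0 0 0

7 6 0 0
0 0 0 0
0 0 0 0
0 0 0 0
0 0 0 0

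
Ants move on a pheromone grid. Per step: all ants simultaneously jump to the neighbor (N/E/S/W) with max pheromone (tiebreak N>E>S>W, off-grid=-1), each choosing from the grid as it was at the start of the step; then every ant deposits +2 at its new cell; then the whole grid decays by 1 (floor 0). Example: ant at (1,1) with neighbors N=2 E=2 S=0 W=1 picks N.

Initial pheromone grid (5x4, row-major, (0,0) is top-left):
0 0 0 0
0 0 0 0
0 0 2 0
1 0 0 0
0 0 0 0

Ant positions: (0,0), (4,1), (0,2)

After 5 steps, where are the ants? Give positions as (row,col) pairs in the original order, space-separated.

Step 1: ant0:(0,0)->E->(0,1) | ant1:(4,1)->N->(3,1) | ant2:(0,2)->E->(0,3)
  grid max=1 at (0,1)
Step 2: ant0:(0,1)->E->(0,2) | ant1:(3,1)->N->(2,1) | ant2:(0,3)->S->(1,3)
  grid max=1 at (0,2)
Step 3: ant0:(0,2)->E->(0,3) | ant1:(2,1)->N->(1,1) | ant2:(1,3)->N->(0,3)
  grid max=3 at (0,3)
Step 4: ant0:(0,3)->S->(1,3) | ant1:(1,1)->N->(0,1) | ant2:(0,3)->S->(1,3)
  grid max=3 at (1,3)
Step 5: ant0:(1,3)->N->(0,3) | ant1:(0,1)->E->(0,2) | ant2:(1,3)->N->(0,3)
  grid max=5 at (0,3)

(0,3) (0,2) (0,3)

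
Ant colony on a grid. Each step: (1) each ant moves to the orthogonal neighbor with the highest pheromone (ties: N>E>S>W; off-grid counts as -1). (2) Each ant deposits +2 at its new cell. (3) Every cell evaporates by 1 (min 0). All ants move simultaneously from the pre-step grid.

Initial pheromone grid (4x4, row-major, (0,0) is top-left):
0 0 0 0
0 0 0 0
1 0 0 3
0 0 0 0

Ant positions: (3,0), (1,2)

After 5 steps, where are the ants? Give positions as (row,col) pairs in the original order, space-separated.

Step 1: ant0:(3,0)->N->(2,0) | ant1:(1,2)->N->(0,2)
  grid max=2 at (2,0)
Step 2: ant0:(2,0)->N->(1,0) | ant1:(0,2)->E->(0,3)
  grid max=1 at (0,3)
Step 3: ant0:(1,0)->S->(2,0) | ant1:(0,3)->S->(1,3)
  grid max=2 at (2,0)
Step 4: ant0:(2,0)->N->(1,0) | ant1:(1,3)->N->(0,3)
  grid max=1 at (0,3)
Step 5: ant0:(1,0)->S->(2,0) | ant1:(0,3)->S->(1,3)
  grid max=2 at (2,0)

(2,0) (1,3)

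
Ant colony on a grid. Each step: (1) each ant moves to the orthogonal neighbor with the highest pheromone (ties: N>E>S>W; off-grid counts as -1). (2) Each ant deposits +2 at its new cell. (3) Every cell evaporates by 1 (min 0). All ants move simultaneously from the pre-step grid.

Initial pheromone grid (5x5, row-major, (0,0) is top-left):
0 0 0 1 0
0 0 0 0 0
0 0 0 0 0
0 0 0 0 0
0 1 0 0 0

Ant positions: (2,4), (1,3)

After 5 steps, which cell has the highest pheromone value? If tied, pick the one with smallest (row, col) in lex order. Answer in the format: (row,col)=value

Step 1: ant0:(2,4)->N->(1,4) | ant1:(1,3)->N->(0,3)
  grid max=2 at (0,3)
Step 2: ant0:(1,4)->N->(0,4) | ant1:(0,3)->E->(0,4)
  grid max=3 at (0,4)
Step 3: ant0:(0,4)->W->(0,3) | ant1:(0,4)->W->(0,3)
  grid max=4 at (0,3)
Step 4: ant0:(0,3)->E->(0,4) | ant1:(0,3)->E->(0,4)
  grid max=5 at (0,4)
Step 5: ant0:(0,4)->W->(0,3) | ant1:(0,4)->W->(0,3)
  grid max=6 at (0,3)
Final grid:
  0 0 0 6 4
  0 0 0 0 0
  0 0 0 0 0
  0 0 0 0 0
  0 0 0 0 0
Max pheromone 6 at (0,3)

Answer: (0,3)=6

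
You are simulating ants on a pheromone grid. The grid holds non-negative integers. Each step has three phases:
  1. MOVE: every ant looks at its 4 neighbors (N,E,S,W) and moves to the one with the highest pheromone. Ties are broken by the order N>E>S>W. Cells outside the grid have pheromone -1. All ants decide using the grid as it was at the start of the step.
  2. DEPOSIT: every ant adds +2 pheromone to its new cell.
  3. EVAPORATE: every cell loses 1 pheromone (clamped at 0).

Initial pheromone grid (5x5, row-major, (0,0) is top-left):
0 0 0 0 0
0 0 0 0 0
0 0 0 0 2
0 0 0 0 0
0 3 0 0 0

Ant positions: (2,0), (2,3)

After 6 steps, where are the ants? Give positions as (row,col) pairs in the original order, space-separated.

Step 1: ant0:(2,0)->N->(1,0) | ant1:(2,3)->E->(2,4)
  grid max=3 at (2,4)
Step 2: ant0:(1,0)->N->(0,0) | ant1:(2,4)->N->(1,4)
  grid max=2 at (2,4)
Step 3: ant0:(0,0)->E->(0,1) | ant1:(1,4)->S->(2,4)
  grid max=3 at (2,4)
Step 4: ant0:(0,1)->E->(0,2) | ant1:(2,4)->N->(1,4)
  grid max=2 at (2,4)
Step 5: ant0:(0,2)->E->(0,3) | ant1:(1,4)->S->(2,4)
  grid max=3 at (2,4)
Step 6: ant0:(0,3)->E->(0,4) | ant1:(2,4)->N->(1,4)
  grid max=2 at (2,4)

(0,4) (1,4)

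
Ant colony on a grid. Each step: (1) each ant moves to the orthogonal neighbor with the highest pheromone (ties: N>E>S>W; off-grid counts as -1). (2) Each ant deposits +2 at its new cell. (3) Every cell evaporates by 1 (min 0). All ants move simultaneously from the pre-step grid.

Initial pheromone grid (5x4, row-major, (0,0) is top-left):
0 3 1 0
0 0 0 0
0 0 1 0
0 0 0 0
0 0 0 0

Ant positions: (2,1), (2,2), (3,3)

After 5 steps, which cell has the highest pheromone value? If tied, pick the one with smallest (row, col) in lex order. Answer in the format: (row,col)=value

Answer: (2,2)=10

Derivation:
Step 1: ant0:(2,1)->E->(2,2) | ant1:(2,2)->N->(1,2) | ant2:(3,3)->N->(2,3)
  grid max=2 at (0,1)
Step 2: ant0:(2,2)->N->(1,2) | ant1:(1,2)->S->(2,2) | ant2:(2,3)->W->(2,2)
  grid max=5 at (2,2)
Step 3: ant0:(1,2)->S->(2,2) | ant1:(2,2)->N->(1,2) | ant2:(2,2)->N->(1,2)
  grid max=6 at (2,2)
Step 4: ant0:(2,2)->N->(1,2) | ant1:(1,2)->S->(2,2) | ant2:(1,2)->S->(2,2)
  grid max=9 at (2,2)
Step 5: ant0:(1,2)->S->(2,2) | ant1:(2,2)->N->(1,2) | ant2:(2,2)->N->(1,2)
  grid max=10 at (2,2)
Final grid:
  0 0 0 0
  0 0 9 0
  0 0 10 0
  0 0 0 0
  0 0 0 0
Max pheromone 10 at (2,2)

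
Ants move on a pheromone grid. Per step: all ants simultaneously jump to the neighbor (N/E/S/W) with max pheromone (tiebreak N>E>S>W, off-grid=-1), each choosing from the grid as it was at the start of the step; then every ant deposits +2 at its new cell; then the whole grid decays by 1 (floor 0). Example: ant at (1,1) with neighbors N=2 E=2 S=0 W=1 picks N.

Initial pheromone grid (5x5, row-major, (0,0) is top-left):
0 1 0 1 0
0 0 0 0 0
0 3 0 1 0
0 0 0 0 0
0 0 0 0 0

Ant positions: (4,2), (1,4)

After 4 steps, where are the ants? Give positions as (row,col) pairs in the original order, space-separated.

Step 1: ant0:(4,2)->N->(3,2) | ant1:(1,4)->N->(0,4)
  grid max=2 at (2,1)
Step 2: ant0:(3,2)->N->(2,2) | ant1:(0,4)->S->(1,4)
  grid max=1 at (1,4)
Step 3: ant0:(2,2)->W->(2,1) | ant1:(1,4)->N->(0,4)
  grid max=2 at (2,1)
Step 4: ant0:(2,1)->N->(1,1) | ant1:(0,4)->S->(1,4)
  grid max=1 at (1,1)

(1,1) (1,4)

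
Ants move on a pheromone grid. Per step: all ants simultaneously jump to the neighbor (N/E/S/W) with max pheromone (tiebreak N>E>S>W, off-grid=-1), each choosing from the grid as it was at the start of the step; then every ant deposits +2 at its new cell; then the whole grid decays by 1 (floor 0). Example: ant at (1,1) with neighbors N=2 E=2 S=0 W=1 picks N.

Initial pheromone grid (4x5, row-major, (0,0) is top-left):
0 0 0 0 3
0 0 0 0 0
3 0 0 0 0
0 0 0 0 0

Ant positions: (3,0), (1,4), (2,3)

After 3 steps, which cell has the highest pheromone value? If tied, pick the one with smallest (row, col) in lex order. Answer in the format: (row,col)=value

Answer: (0,4)=6

Derivation:
Step 1: ant0:(3,0)->N->(2,0) | ant1:(1,4)->N->(0,4) | ant2:(2,3)->N->(1,3)
  grid max=4 at (0,4)
Step 2: ant0:(2,0)->N->(1,0) | ant1:(0,4)->S->(1,4) | ant2:(1,3)->N->(0,3)
  grid max=3 at (0,4)
Step 3: ant0:(1,0)->S->(2,0) | ant1:(1,4)->N->(0,4) | ant2:(0,3)->E->(0,4)
  grid max=6 at (0,4)
Final grid:
  0 0 0 0 6
  0 0 0 0 0
  4 0 0 0 0
  0 0 0 0 0
Max pheromone 6 at (0,4)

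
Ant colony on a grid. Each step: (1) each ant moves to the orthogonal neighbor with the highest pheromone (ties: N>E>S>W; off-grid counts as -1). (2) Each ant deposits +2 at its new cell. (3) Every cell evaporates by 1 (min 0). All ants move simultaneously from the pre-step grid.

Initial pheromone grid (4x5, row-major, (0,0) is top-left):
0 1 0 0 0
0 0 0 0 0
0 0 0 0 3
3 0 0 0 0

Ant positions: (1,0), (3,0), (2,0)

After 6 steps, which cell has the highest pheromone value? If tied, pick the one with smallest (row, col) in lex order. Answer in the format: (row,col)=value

Step 1: ant0:(1,0)->N->(0,0) | ant1:(3,0)->N->(2,0) | ant2:(2,0)->S->(3,0)
  grid max=4 at (3,0)
Step 2: ant0:(0,0)->E->(0,1) | ant1:(2,0)->S->(3,0) | ant2:(3,0)->N->(2,0)
  grid max=5 at (3,0)
Step 3: ant0:(0,1)->E->(0,2) | ant1:(3,0)->N->(2,0) | ant2:(2,0)->S->(3,0)
  grid max=6 at (3,0)
Step 4: ant0:(0,2)->E->(0,3) | ant1:(2,0)->S->(3,0) | ant2:(3,0)->N->(2,0)
  grid max=7 at (3,0)
Step 5: ant0:(0,3)->E->(0,4) | ant1:(3,0)->N->(2,0) | ant2:(2,0)->S->(3,0)
  grid max=8 at (3,0)
Step 6: ant0:(0,4)->S->(1,4) | ant1:(2,0)->S->(3,0) | ant2:(3,0)->N->(2,0)
  grid max=9 at (3,0)
Final grid:
  0 0 0 0 0
  0 0 0 0 1
  6 0 0 0 0
  9 0 0 0 0
Max pheromone 9 at (3,0)

Answer: (3,0)=9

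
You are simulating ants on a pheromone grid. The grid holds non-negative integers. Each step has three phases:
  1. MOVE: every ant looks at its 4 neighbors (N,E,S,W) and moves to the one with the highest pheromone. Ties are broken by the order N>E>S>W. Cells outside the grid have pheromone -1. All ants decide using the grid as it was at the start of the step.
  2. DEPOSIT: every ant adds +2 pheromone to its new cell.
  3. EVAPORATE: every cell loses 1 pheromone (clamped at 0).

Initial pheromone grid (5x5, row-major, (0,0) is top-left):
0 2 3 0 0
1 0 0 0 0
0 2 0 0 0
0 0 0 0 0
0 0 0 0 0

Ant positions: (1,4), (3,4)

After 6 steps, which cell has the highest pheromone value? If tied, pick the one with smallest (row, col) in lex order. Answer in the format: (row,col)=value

Step 1: ant0:(1,4)->N->(0,4) | ant1:(3,4)->N->(2,4)
  grid max=2 at (0,2)
Step 2: ant0:(0,4)->S->(1,4) | ant1:(2,4)->N->(1,4)
  grid max=3 at (1,4)
Step 3: ant0:(1,4)->N->(0,4) | ant1:(1,4)->N->(0,4)
  grid max=3 at (0,4)
Step 4: ant0:(0,4)->S->(1,4) | ant1:(0,4)->S->(1,4)
  grid max=5 at (1,4)
Step 5: ant0:(1,4)->N->(0,4) | ant1:(1,4)->N->(0,4)
  grid max=5 at (0,4)
Step 6: ant0:(0,4)->S->(1,4) | ant1:(0,4)->S->(1,4)
  grid max=7 at (1,4)
Final grid:
  0 0 0 0 4
  0 0 0 0 7
  0 0 0 0 0
  0 0 0 0 0
  0 0 0 0 0
Max pheromone 7 at (1,4)

Answer: (1,4)=7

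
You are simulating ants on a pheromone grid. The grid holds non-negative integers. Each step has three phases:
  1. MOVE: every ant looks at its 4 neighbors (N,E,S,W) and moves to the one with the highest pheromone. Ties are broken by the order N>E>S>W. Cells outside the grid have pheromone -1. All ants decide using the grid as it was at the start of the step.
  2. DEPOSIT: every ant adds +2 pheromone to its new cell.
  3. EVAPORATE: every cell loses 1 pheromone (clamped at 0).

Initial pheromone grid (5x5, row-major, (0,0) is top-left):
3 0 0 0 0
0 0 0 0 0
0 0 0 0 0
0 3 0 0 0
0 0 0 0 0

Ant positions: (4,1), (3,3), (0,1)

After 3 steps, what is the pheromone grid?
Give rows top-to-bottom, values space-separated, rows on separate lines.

After step 1: ants at (3,1),(2,3),(0,0)
  4 0 0 0 0
  0 0 0 0 0
  0 0 0 1 0
  0 4 0 0 0
  0 0 0 0 0
After step 2: ants at (2,1),(1,3),(0,1)
  3 1 0 0 0
  0 0 0 1 0
  0 1 0 0 0
  0 3 0 0 0
  0 0 0 0 0
After step 3: ants at (3,1),(0,3),(0,0)
  4 0 0 1 0
  0 0 0 0 0
  0 0 0 0 0
  0 4 0 0 0
  0 0 0 0 0

4 0 0 1 0
0 0 0 0 0
0 0 0 0 0
0 4 0 0 0
0 0 0 0 0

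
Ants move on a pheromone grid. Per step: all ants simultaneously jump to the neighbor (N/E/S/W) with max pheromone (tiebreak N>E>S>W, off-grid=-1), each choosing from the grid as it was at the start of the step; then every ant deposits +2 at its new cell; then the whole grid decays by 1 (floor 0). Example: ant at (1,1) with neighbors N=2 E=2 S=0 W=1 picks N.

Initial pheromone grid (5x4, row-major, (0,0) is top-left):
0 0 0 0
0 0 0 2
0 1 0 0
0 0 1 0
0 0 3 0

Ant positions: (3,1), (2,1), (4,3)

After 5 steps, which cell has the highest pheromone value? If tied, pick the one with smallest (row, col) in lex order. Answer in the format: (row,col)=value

Step 1: ant0:(3,1)->N->(2,1) | ant1:(2,1)->N->(1,1) | ant2:(4,3)->W->(4,2)
  grid max=4 at (4,2)
Step 2: ant0:(2,1)->N->(1,1) | ant1:(1,1)->S->(2,1) | ant2:(4,2)->N->(3,2)
  grid max=3 at (2,1)
Step 3: ant0:(1,1)->S->(2,1) | ant1:(2,1)->N->(1,1) | ant2:(3,2)->S->(4,2)
  grid max=4 at (2,1)
Step 4: ant0:(2,1)->N->(1,1) | ant1:(1,1)->S->(2,1) | ant2:(4,2)->N->(3,2)
  grid max=5 at (2,1)
Step 5: ant0:(1,1)->S->(2,1) | ant1:(2,1)->N->(1,1) | ant2:(3,2)->S->(4,2)
  grid max=6 at (2,1)
Final grid:
  0 0 0 0
  0 5 0 0
  0 6 0 0
  0 0 0 0
  0 0 4 0
Max pheromone 6 at (2,1)

Answer: (2,1)=6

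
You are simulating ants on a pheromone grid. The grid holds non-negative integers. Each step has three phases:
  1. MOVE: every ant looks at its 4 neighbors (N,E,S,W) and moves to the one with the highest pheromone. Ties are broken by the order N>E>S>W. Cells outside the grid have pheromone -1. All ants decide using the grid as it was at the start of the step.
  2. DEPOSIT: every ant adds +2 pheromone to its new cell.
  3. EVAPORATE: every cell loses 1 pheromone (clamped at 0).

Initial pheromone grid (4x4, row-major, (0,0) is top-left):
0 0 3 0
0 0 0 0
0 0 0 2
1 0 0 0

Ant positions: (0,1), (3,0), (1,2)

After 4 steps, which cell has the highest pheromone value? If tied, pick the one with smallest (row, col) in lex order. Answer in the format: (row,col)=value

Step 1: ant0:(0,1)->E->(0,2) | ant1:(3,0)->N->(2,0) | ant2:(1,2)->N->(0,2)
  grid max=6 at (0,2)
Step 2: ant0:(0,2)->E->(0,3) | ant1:(2,0)->N->(1,0) | ant2:(0,2)->E->(0,3)
  grid max=5 at (0,2)
Step 3: ant0:(0,3)->W->(0,2) | ant1:(1,0)->N->(0,0) | ant2:(0,3)->W->(0,2)
  grid max=8 at (0,2)
Step 4: ant0:(0,2)->E->(0,3) | ant1:(0,0)->E->(0,1) | ant2:(0,2)->E->(0,3)
  grid max=7 at (0,2)
Final grid:
  0 1 7 5
  0 0 0 0
  0 0 0 0
  0 0 0 0
Max pheromone 7 at (0,2)

Answer: (0,2)=7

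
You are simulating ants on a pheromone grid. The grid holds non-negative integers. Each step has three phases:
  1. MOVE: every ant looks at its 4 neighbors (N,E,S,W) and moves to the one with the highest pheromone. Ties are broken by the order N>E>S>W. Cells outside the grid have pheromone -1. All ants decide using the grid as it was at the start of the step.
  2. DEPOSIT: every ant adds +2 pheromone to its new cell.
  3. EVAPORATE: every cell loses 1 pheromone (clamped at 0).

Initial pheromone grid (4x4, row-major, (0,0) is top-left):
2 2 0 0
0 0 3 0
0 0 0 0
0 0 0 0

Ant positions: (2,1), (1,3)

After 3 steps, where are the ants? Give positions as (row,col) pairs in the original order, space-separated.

Step 1: ant0:(2,1)->N->(1,1) | ant1:(1,3)->W->(1,2)
  grid max=4 at (1,2)
Step 2: ant0:(1,1)->E->(1,2) | ant1:(1,2)->W->(1,1)
  grid max=5 at (1,2)
Step 3: ant0:(1,2)->W->(1,1) | ant1:(1,1)->E->(1,2)
  grid max=6 at (1,2)

(1,1) (1,2)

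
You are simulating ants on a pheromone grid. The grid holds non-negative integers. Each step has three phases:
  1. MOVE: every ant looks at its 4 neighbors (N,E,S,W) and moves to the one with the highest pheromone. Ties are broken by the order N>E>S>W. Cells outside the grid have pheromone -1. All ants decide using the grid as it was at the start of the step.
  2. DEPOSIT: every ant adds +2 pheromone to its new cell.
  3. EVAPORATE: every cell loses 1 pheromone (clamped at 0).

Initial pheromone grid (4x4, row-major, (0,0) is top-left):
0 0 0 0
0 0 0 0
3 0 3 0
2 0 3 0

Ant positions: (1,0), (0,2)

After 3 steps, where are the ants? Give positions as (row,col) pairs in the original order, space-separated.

Step 1: ant0:(1,0)->S->(2,0) | ant1:(0,2)->E->(0,3)
  grid max=4 at (2,0)
Step 2: ant0:(2,0)->S->(3,0) | ant1:(0,3)->S->(1,3)
  grid max=3 at (2,0)
Step 3: ant0:(3,0)->N->(2,0) | ant1:(1,3)->N->(0,3)
  grid max=4 at (2,0)

(2,0) (0,3)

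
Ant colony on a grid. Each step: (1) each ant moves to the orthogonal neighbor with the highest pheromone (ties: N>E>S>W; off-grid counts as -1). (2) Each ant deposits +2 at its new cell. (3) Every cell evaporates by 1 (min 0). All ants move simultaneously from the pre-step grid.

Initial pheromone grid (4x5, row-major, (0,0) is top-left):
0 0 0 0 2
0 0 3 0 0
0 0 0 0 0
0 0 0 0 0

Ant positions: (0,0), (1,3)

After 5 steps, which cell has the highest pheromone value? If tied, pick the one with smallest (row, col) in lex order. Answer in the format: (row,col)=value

Step 1: ant0:(0,0)->E->(0,1) | ant1:(1,3)->W->(1,2)
  grid max=4 at (1,2)
Step 2: ant0:(0,1)->E->(0,2) | ant1:(1,2)->N->(0,2)
  grid max=3 at (0,2)
Step 3: ant0:(0,2)->S->(1,2) | ant1:(0,2)->S->(1,2)
  grid max=6 at (1,2)
Step 4: ant0:(1,2)->N->(0,2) | ant1:(1,2)->N->(0,2)
  grid max=5 at (0,2)
Step 5: ant0:(0,2)->S->(1,2) | ant1:(0,2)->S->(1,2)
  grid max=8 at (1,2)
Final grid:
  0 0 4 0 0
  0 0 8 0 0
  0 0 0 0 0
  0 0 0 0 0
Max pheromone 8 at (1,2)

Answer: (1,2)=8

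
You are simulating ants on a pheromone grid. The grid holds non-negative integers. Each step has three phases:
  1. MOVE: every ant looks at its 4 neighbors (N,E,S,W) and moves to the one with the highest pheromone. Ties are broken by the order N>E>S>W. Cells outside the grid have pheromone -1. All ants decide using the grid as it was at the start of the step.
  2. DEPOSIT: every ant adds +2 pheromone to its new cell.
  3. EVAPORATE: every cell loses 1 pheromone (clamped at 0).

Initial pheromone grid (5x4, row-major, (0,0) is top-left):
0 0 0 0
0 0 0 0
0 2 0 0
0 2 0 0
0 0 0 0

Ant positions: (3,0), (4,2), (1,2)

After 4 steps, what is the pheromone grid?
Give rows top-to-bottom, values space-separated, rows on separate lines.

After step 1: ants at (3,1),(3,2),(0,2)
  0 0 1 0
  0 0 0 0
  0 1 0 0
  0 3 1 0
  0 0 0 0
After step 2: ants at (2,1),(3,1),(0,3)
  0 0 0 1
  0 0 0 0
  0 2 0 0
  0 4 0 0
  0 0 0 0
After step 3: ants at (3,1),(2,1),(1,3)
  0 0 0 0
  0 0 0 1
  0 3 0 0
  0 5 0 0
  0 0 0 0
After step 4: ants at (2,1),(3,1),(0,3)
  0 0 0 1
  0 0 0 0
  0 4 0 0
  0 6 0 0
  0 0 0 0

0 0 0 1
0 0 0 0
0 4 0 0
0 6 0 0
0 0 0 0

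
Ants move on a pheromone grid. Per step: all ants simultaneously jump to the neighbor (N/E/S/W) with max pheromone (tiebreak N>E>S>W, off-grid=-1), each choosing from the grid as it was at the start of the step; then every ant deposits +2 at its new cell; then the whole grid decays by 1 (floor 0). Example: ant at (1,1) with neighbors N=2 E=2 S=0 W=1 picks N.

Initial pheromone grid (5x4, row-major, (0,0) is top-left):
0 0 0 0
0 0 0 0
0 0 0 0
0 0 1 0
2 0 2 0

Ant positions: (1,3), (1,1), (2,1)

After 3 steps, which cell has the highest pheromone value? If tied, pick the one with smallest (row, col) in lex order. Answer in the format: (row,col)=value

Step 1: ant0:(1,3)->N->(0,3) | ant1:(1,1)->N->(0,1) | ant2:(2,1)->N->(1,1)
  grid max=1 at (0,1)
Step 2: ant0:(0,3)->S->(1,3) | ant1:(0,1)->S->(1,1) | ant2:(1,1)->N->(0,1)
  grid max=2 at (0,1)
Step 3: ant0:(1,3)->N->(0,3) | ant1:(1,1)->N->(0,1) | ant2:(0,1)->S->(1,1)
  grid max=3 at (0,1)
Final grid:
  0 3 0 1
  0 3 0 0
  0 0 0 0
  0 0 0 0
  0 0 0 0
Max pheromone 3 at (0,1)

Answer: (0,1)=3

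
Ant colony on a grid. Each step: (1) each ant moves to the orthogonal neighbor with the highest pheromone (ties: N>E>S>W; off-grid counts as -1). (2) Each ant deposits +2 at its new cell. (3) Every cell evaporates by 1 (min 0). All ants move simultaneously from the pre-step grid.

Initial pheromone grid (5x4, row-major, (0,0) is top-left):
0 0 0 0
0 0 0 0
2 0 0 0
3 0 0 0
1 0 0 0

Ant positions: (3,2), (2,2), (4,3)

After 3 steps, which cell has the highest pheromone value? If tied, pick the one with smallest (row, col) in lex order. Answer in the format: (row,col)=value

Answer: (2,2)=5

Derivation:
Step 1: ant0:(3,2)->N->(2,2) | ant1:(2,2)->N->(1,2) | ant2:(4,3)->N->(3,3)
  grid max=2 at (3,0)
Step 2: ant0:(2,2)->N->(1,2) | ant1:(1,2)->S->(2,2) | ant2:(3,3)->N->(2,3)
  grid max=2 at (1,2)
Step 3: ant0:(1,2)->S->(2,2) | ant1:(2,2)->N->(1,2) | ant2:(2,3)->W->(2,2)
  grid max=5 at (2,2)
Final grid:
  0 0 0 0
  0 0 3 0
  0 0 5 0
  0 0 0 0
  0 0 0 0
Max pheromone 5 at (2,2)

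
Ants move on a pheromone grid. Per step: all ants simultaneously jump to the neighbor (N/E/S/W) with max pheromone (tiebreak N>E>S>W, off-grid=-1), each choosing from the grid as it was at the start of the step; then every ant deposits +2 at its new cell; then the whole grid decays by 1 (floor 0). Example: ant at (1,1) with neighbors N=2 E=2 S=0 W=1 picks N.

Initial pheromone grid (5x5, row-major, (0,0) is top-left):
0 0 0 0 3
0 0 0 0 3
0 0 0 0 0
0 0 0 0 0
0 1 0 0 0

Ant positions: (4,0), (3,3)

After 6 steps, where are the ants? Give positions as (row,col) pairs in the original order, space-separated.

Step 1: ant0:(4,0)->E->(4,1) | ant1:(3,3)->N->(2,3)
  grid max=2 at (0,4)
Step 2: ant0:(4,1)->N->(3,1) | ant1:(2,3)->N->(1,3)
  grid max=1 at (0,4)
Step 3: ant0:(3,1)->S->(4,1) | ant1:(1,3)->E->(1,4)
  grid max=2 at (1,4)
Step 4: ant0:(4,1)->N->(3,1) | ant1:(1,4)->N->(0,4)
  grid max=1 at (0,4)
Step 5: ant0:(3,1)->S->(4,1) | ant1:(0,4)->S->(1,4)
  grid max=2 at (1,4)
Step 6: ant0:(4,1)->N->(3,1) | ant1:(1,4)->N->(0,4)
  grid max=1 at (0,4)

(3,1) (0,4)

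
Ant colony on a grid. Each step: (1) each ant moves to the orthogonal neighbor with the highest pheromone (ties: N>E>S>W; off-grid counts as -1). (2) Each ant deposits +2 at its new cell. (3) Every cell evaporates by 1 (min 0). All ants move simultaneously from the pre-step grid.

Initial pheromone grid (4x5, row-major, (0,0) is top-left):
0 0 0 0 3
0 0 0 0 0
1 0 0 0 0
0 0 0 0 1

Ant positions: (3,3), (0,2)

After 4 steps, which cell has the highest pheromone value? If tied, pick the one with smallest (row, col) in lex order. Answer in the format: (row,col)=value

Step 1: ant0:(3,3)->E->(3,4) | ant1:(0,2)->E->(0,3)
  grid max=2 at (0,4)
Step 2: ant0:(3,4)->N->(2,4) | ant1:(0,3)->E->(0,4)
  grid max=3 at (0,4)
Step 3: ant0:(2,4)->S->(3,4) | ant1:(0,4)->S->(1,4)
  grid max=2 at (0,4)
Step 4: ant0:(3,4)->N->(2,4) | ant1:(1,4)->N->(0,4)
  grid max=3 at (0,4)
Final grid:
  0 0 0 0 3
  0 0 0 0 0
  0 0 0 0 1
  0 0 0 0 1
Max pheromone 3 at (0,4)

Answer: (0,4)=3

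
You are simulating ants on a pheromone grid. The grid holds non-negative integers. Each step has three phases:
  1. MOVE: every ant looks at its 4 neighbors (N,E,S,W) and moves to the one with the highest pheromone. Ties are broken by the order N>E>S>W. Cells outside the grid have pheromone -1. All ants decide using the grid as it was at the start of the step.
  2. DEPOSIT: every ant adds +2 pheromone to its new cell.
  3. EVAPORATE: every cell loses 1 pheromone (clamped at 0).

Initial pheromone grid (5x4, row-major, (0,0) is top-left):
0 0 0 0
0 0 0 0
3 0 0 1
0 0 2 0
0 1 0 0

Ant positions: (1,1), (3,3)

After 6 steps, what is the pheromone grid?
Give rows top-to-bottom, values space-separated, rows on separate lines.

After step 1: ants at (0,1),(3,2)
  0 1 0 0
  0 0 0 0
  2 0 0 0
  0 0 3 0
  0 0 0 0
After step 2: ants at (0,2),(2,2)
  0 0 1 0
  0 0 0 0
  1 0 1 0
  0 0 2 0
  0 0 0 0
After step 3: ants at (0,3),(3,2)
  0 0 0 1
  0 0 0 0
  0 0 0 0
  0 0 3 0
  0 0 0 0
After step 4: ants at (1,3),(2,2)
  0 0 0 0
  0 0 0 1
  0 0 1 0
  0 0 2 0
  0 0 0 0
After step 5: ants at (0,3),(3,2)
  0 0 0 1
  0 0 0 0
  0 0 0 0
  0 0 3 0
  0 0 0 0
After step 6: ants at (1,3),(2,2)
  0 0 0 0
  0 0 0 1
  0 0 1 0
  0 0 2 0
  0 0 0 0

0 0 0 0
0 0 0 1
0 0 1 0
0 0 2 0
0 0 0 0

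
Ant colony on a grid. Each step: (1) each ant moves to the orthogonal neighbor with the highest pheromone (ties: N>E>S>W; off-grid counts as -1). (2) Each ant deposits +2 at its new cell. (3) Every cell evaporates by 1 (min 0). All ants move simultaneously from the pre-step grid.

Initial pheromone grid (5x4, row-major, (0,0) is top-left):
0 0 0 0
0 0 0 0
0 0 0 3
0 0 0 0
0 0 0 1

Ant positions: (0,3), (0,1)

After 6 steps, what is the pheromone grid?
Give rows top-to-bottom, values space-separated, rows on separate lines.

After step 1: ants at (1,3),(0,2)
  0 0 1 0
  0 0 0 1
  0 0 0 2
  0 0 0 0
  0 0 0 0
After step 2: ants at (2,3),(0,3)
  0 0 0 1
  0 0 0 0
  0 0 0 3
  0 0 0 0
  0 0 0 0
After step 3: ants at (1,3),(1,3)
  0 0 0 0
  0 0 0 3
  0 0 0 2
  0 0 0 0
  0 0 0 0
After step 4: ants at (2,3),(2,3)
  0 0 0 0
  0 0 0 2
  0 0 0 5
  0 0 0 0
  0 0 0 0
After step 5: ants at (1,3),(1,3)
  0 0 0 0
  0 0 0 5
  0 0 0 4
  0 0 0 0
  0 0 0 0
After step 6: ants at (2,3),(2,3)
  0 0 0 0
  0 0 0 4
  0 0 0 7
  0 0 0 0
  0 0 0 0

0 0 0 0
0 0 0 4
0 0 0 7
0 0 0 0
0 0 0 0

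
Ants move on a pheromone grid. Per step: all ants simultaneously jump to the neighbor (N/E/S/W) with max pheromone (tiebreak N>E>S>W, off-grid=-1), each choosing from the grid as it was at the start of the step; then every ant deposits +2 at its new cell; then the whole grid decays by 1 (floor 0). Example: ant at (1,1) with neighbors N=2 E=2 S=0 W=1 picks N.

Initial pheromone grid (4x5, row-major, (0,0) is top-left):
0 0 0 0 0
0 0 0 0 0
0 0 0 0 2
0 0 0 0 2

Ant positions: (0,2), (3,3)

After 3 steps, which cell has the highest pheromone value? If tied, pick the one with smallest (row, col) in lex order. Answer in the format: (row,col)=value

Step 1: ant0:(0,2)->E->(0,3) | ant1:(3,3)->E->(3,4)
  grid max=3 at (3,4)
Step 2: ant0:(0,3)->E->(0,4) | ant1:(3,4)->N->(2,4)
  grid max=2 at (2,4)
Step 3: ant0:(0,4)->S->(1,4) | ant1:(2,4)->S->(3,4)
  grid max=3 at (3,4)
Final grid:
  0 0 0 0 0
  0 0 0 0 1
  0 0 0 0 1
  0 0 0 0 3
Max pheromone 3 at (3,4)

Answer: (3,4)=3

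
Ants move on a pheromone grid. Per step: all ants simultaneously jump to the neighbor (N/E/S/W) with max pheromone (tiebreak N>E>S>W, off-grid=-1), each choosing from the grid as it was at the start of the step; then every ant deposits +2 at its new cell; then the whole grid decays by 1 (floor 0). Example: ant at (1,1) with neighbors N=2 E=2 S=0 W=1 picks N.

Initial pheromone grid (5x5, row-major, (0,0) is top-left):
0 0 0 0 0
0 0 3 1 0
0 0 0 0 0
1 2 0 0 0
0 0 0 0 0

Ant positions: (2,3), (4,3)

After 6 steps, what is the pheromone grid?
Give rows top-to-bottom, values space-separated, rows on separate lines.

After step 1: ants at (1,3),(3,3)
  0 0 0 0 0
  0 0 2 2 0
  0 0 0 0 0
  0 1 0 1 0
  0 0 0 0 0
After step 2: ants at (1,2),(2,3)
  0 0 0 0 0
  0 0 3 1 0
  0 0 0 1 0
  0 0 0 0 0
  0 0 0 0 0
After step 3: ants at (1,3),(1,3)
  0 0 0 0 0
  0 0 2 4 0
  0 0 0 0 0
  0 0 0 0 0
  0 0 0 0 0
After step 4: ants at (1,2),(1,2)
  0 0 0 0 0
  0 0 5 3 0
  0 0 0 0 0
  0 0 0 0 0
  0 0 0 0 0
After step 5: ants at (1,3),(1,3)
  0 0 0 0 0
  0 0 4 6 0
  0 0 0 0 0
  0 0 0 0 0
  0 0 0 0 0
After step 6: ants at (1,2),(1,2)
  0 0 0 0 0
  0 0 7 5 0
  0 0 0 0 0
  0 0 0 0 0
  0 0 0 0 0

0 0 0 0 0
0 0 7 5 0
0 0 0 0 0
0 0 0 0 0
0 0 0 0 0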